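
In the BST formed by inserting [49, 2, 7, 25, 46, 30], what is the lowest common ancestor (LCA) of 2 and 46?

Tree insertion order: [49, 2, 7, 25, 46, 30]
Tree (level-order array): [49, 2, None, None, 7, None, 25, None, 46, 30]
In a BST, the LCA of p=2, q=46 is the first node v on the
root-to-leaf path with p <= v <= q (go left if both < v, right if both > v).
Walk from root:
  at 49: both 2 and 46 < 49, go left
  at 2: 2 <= 2 <= 46, this is the LCA
LCA = 2


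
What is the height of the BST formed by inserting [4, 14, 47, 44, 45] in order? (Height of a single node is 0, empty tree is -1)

Insertion order: [4, 14, 47, 44, 45]
Tree (level-order array): [4, None, 14, None, 47, 44, None, None, 45]
Compute height bottom-up (empty subtree = -1):
  height(45) = 1 + max(-1, -1) = 0
  height(44) = 1 + max(-1, 0) = 1
  height(47) = 1 + max(1, -1) = 2
  height(14) = 1 + max(-1, 2) = 3
  height(4) = 1 + max(-1, 3) = 4
Height = 4


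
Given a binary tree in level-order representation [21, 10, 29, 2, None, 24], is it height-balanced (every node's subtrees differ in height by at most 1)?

Tree (level-order array): [21, 10, 29, 2, None, 24]
Definition: a tree is height-balanced if, at every node, |h(left) - h(right)| <= 1 (empty subtree has height -1).
Bottom-up per-node check:
  node 2: h_left=-1, h_right=-1, diff=0 [OK], height=0
  node 10: h_left=0, h_right=-1, diff=1 [OK], height=1
  node 24: h_left=-1, h_right=-1, diff=0 [OK], height=0
  node 29: h_left=0, h_right=-1, diff=1 [OK], height=1
  node 21: h_left=1, h_right=1, diff=0 [OK], height=2
All nodes satisfy the balance condition.
Result: Balanced


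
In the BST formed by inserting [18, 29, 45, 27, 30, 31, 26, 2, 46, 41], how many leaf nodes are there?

Tree built from: [18, 29, 45, 27, 30, 31, 26, 2, 46, 41]
Tree (level-order array): [18, 2, 29, None, None, 27, 45, 26, None, 30, 46, None, None, None, 31, None, None, None, 41]
Rule: A leaf has 0 children.
Per-node child counts:
  node 18: 2 child(ren)
  node 2: 0 child(ren)
  node 29: 2 child(ren)
  node 27: 1 child(ren)
  node 26: 0 child(ren)
  node 45: 2 child(ren)
  node 30: 1 child(ren)
  node 31: 1 child(ren)
  node 41: 0 child(ren)
  node 46: 0 child(ren)
Matching nodes: [2, 26, 41, 46]
Count of leaf nodes: 4


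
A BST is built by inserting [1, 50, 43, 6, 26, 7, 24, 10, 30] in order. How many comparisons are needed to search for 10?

Search path for 10: 1 -> 50 -> 43 -> 6 -> 26 -> 7 -> 24 -> 10
Found: True
Comparisons: 8


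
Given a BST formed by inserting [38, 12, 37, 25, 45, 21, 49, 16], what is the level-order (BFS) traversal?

Tree insertion order: [38, 12, 37, 25, 45, 21, 49, 16]
Tree (level-order array): [38, 12, 45, None, 37, None, 49, 25, None, None, None, 21, None, 16]
BFS from the root, enqueuing left then right child of each popped node:
  queue [38] -> pop 38, enqueue [12, 45], visited so far: [38]
  queue [12, 45] -> pop 12, enqueue [37], visited so far: [38, 12]
  queue [45, 37] -> pop 45, enqueue [49], visited so far: [38, 12, 45]
  queue [37, 49] -> pop 37, enqueue [25], visited so far: [38, 12, 45, 37]
  queue [49, 25] -> pop 49, enqueue [none], visited so far: [38, 12, 45, 37, 49]
  queue [25] -> pop 25, enqueue [21], visited so far: [38, 12, 45, 37, 49, 25]
  queue [21] -> pop 21, enqueue [16], visited so far: [38, 12, 45, 37, 49, 25, 21]
  queue [16] -> pop 16, enqueue [none], visited so far: [38, 12, 45, 37, 49, 25, 21, 16]
Result: [38, 12, 45, 37, 49, 25, 21, 16]


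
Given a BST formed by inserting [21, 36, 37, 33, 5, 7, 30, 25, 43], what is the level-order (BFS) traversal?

Tree insertion order: [21, 36, 37, 33, 5, 7, 30, 25, 43]
Tree (level-order array): [21, 5, 36, None, 7, 33, 37, None, None, 30, None, None, 43, 25]
BFS from the root, enqueuing left then right child of each popped node:
  queue [21] -> pop 21, enqueue [5, 36], visited so far: [21]
  queue [5, 36] -> pop 5, enqueue [7], visited so far: [21, 5]
  queue [36, 7] -> pop 36, enqueue [33, 37], visited so far: [21, 5, 36]
  queue [7, 33, 37] -> pop 7, enqueue [none], visited so far: [21, 5, 36, 7]
  queue [33, 37] -> pop 33, enqueue [30], visited so far: [21, 5, 36, 7, 33]
  queue [37, 30] -> pop 37, enqueue [43], visited so far: [21, 5, 36, 7, 33, 37]
  queue [30, 43] -> pop 30, enqueue [25], visited so far: [21, 5, 36, 7, 33, 37, 30]
  queue [43, 25] -> pop 43, enqueue [none], visited so far: [21, 5, 36, 7, 33, 37, 30, 43]
  queue [25] -> pop 25, enqueue [none], visited so far: [21, 5, 36, 7, 33, 37, 30, 43, 25]
Result: [21, 5, 36, 7, 33, 37, 30, 43, 25]


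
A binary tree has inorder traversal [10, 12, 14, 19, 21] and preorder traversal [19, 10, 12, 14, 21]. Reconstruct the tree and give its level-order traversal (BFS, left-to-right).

Inorder:  [10, 12, 14, 19, 21]
Preorder: [19, 10, 12, 14, 21]
Algorithm: preorder visits root first, so consume preorder in order;
for each root, split the current inorder slice at that value into
left-subtree inorder and right-subtree inorder, then recurse.
Recursive splits:
  root=19; inorder splits into left=[10, 12, 14], right=[21]
  root=10; inorder splits into left=[], right=[12, 14]
  root=12; inorder splits into left=[], right=[14]
  root=14; inorder splits into left=[], right=[]
  root=21; inorder splits into left=[], right=[]
Reconstructed level-order: [19, 10, 21, 12, 14]


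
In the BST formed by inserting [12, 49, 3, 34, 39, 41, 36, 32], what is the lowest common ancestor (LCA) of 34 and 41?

Tree insertion order: [12, 49, 3, 34, 39, 41, 36, 32]
Tree (level-order array): [12, 3, 49, None, None, 34, None, 32, 39, None, None, 36, 41]
In a BST, the LCA of p=34, q=41 is the first node v on the
root-to-leaf path with p <= v <= q (go left if both < v, right if both > v).
Walk from root:
  at 12: both 34 and 41 > 12, go right
  at 49: both 34 and 41 < 49, go left
  at 34: 34 <= 34 <= 41, this is the LCA
LCA = 34


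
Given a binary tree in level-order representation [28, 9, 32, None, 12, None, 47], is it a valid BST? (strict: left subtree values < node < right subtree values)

Level-order array: [28, 9, 32, None, 12, None, 47]
Validate using subtree bounds (lo, hi): at each node, require lo < value < hi,
then recurse left with hi=value and right with lo=value.
Preorder trace (stopping at first violation):
  at node 28 with bounds (-inf, +inf): OK
  at node 9 with bounds (-inf, 28): OK
  at node 12 with bounds (9, 28): OK
  at node 32 with bounds (28, +inf): OK
  at node 47 with bounds (32, +inf): OK
No violation found at any node.
Result: Valid BST


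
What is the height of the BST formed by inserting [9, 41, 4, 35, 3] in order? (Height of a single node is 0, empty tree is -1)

Insertion order: [9, 41, 4, 35, 3]
Tree (level-order array): [9, 4, 41, 3, None, 35]
Compute height bottom-up (empty subtree = -1):
  height(3) = 1 + max(-1, -1) = 0
  height(4) = 1 + max(0, -1) = 1
  height(35) = 1 + max(-1, -1) = 0
  height(41) = 1 + max(0, -1) = 1
  height(9) = 1 + max(1, 1) = 2
Height = 2


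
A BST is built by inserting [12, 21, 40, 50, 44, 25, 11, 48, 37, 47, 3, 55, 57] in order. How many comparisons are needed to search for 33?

Search path for 33: 12 -> 21 -> 40 -> 25 -> 37
Found: False
Comparisons: 5


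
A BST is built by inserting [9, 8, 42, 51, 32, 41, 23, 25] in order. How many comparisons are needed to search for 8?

Search path for 8: 9 -> 8
Found: True
Comparisons: 2


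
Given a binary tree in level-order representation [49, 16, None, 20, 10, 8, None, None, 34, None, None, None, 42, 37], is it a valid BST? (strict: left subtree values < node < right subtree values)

Level-order array: [49, 16, None, 20, 10, 8, None, None, 34, None, None, None, 42, 37]
Validate using subtree bounds (lo, hi): at each node, require lo < value < hi,
then recurse left with hi=value and right with lo=value.
Preorder trace (stopping at first violation):
  at node 49 with bounds (-inf, +inf): OK
  at node 16 with bounds (-inf, 49): OK
  at node 20 with bounds (-inf, 16): VIOLATION
Node 20 violates its bound: not (-inf < 20 < 16).
Result: Not a valid BST


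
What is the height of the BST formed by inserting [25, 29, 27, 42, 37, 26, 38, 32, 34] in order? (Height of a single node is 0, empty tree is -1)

Insertion order: [25, 29, 27, 42, 37, 26, 38, 32, 34]
Tree (level-order array): [25, None, 29, 27, 42, 26, None, 37, None, None, None, 32, 38, None, 34]
Compute height bottom-up (empty subtree = -1):
  height(26) = 1 + max(-1, -1) = 0
  height(27) = 1 + max(0, -1) = 1
  height(34) = 1 + max(-1, -1) = 0
  height(32) = 1 + max(-1, 0) = 1
  height(38) = 1 + max(-1, -1) = 0
  height(37) = 1 + max(1, 0) = 2
  height(42) = 1 + max(2, -1) = 3
  height(29) = 1 + max(1, 3) = 4
  height(25) = 1 + max(-1, 4) = 5
Height = 5


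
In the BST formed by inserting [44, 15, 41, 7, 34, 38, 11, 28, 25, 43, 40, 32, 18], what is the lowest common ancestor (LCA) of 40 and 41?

Tree insertion order: [44, 15, 41, 7, 34, 38, 11, 28, 25, 43, 40, 32, 18]
Tree (level-order array): [44, 15, None, 7, 41, None, 11, 34, 43, None, None, 28, 38, None, None, 25, 32, None, 40, 18]
In a BST, the LCA of p=40, q=41 is the first node v on the
root-to-leaf path with p <= v <= q (go left if both < v, right if both > v).
Walk from root:
  at 44: both 40 and 41 < 44, go left
  at 15: both 40 and 41 > 15, go right
  at 41: 40 <= 41 <= 41, this is the LCA
LCA = 41


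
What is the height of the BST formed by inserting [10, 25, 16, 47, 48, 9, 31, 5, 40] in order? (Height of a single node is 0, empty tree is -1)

Insertion order: [10, 25, 16, 47, 48, 9, 31, 5, 40]
Tree (level-order array): [10, 9, 25, 5, None, 16, 47, None, None, None, None, 31, 48, None, 40]
Compute height bottom-up (empty subtree = -1):
  height(5) = 1 + max(-1, -1) = 0
  height(9) = 1 + max(0, -1) = 1
  height(16) = 1 + max(-1, -1) = 0
  height(40) = 1 + max(-1, -1) = 0
  height(31) = 1 + max(-1, 0) = 1
  height(48) = 1 + max(-1, -1) = 0
  height(47) = 1 + max(1, 0) = 2
  height(25) = 1 + max(0, 2) = 3
  height(10) = 1 + max(1, 3) = 4
Height = 4


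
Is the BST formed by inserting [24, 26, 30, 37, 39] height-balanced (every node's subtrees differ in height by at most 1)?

Tree (level-order array): [24, None, 26, None, 30, None, 37, None, 39]
Definition: a tree is height-balanced if, at every node, |h(left) - h(right)| <= 1 (empty subtree has height -1).
Bottom-up per-node check:
  node 39: h_left=-1, h_right=-1, diff=0 [OK], height=0
  node 37: h_left=-1, h_right=0, diff=1 [OK], height=1
  node 30: h_left=-1, h_right=1, diff=2 [FAIL (|-1-1|=2 > 1)], height=2
  node 26: h_left=-1, h_right=2, diff=3 [FAIL (|-1-2|=3 > 1)], height=3
  node 24: h_left=-1, h_right=3, diff=4 [FAIL (|-1-3|=4 > 1)], height=4
Node 30 violates the condition: |-1 - 1| = 2 > 1.
Result: Not balanced


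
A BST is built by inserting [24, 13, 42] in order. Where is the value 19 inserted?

Starting tree (level order): [24, 13, 42]
Insertion path: 24 -> 13
Result: insert 19 as right child of 13
Final tree (level order): [24, 13, 42, None, 19]


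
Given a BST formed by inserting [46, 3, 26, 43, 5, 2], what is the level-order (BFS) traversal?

Tree insertion order: [46, 3, 26, 43, 5, 2]
Tree (level-order array): [46, 3, None, 2, 26, None, None, 5, 43]
BFS from the root, enqueuing left then right child of each popped node:
  queue [46] -> pop 46, enqueue [3], visited so far: [46]
  queue [3] -> pop 3, enqueue [2, 26], visited so far: [46, 3]
  queue [2, 26] -> pop 2, enqueue [none], visited so far: [46, 3, 2]
  queue [26] -> pop 26, enqueue [5, 43], visited so far: [46, 3, 2, 26]
  queue [5, 43] -> pop 5, enqueue [none], visited so far: [46, 3, 2, 26, 5]
  queue [43] -> pop 43, enqueue [none], visited so far: [46, 3, 2, 26, 5, 43]
Result: [46, 3, 2, 26, 5, 43]


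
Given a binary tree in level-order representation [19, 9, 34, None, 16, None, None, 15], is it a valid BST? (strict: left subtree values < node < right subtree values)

Level-order array: [19, 9, 34, None, 16, None, None, 15]
Validate using subtree bounds (lo, hi): at each node, require lo < value < hi,
then recurse left with hi=value and right with lo=value.
Preorder trace (stopping at first violation):
  at node 19 with bounds (-inf, +inf): OK
  at node 9 with bounds (-inf, 19): OK
  at node 16 with bounds (9, 19): OK
  at node 15 with bounds (9, 16): OK
  at node 34 with bounds (19, +inf): OK
No violation found at any node.
Result: Valid BST


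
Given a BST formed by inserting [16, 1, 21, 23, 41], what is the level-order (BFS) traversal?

Tree insertion order: [16, 1, 21, 23, 41]
Tree (level-order array): [16, 1, 21, None, None, None, 23, None, 41]
BFS from the root, enqueuing left then right child of each popped node:
  queue [16] -> pop 16, enqueue [1, 21], visited so far: [16]
  queue [1, 21] -> pop 1, enqueue [none], visited so far: [16, 1]
  queue [21] -> pop 21, enqueue [23], visited so far: [16, 1, 21]
  queue [23] -> pop 23, enqueue [41], visited so far: [16, 1, 21, 23]
  queue [41] -> pop 41, enqueue [none], visited so far: [16, 1, 21, 23, 41]
Result: [16, 1, 21, 23, 41]


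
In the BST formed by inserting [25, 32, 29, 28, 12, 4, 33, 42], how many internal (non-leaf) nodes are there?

Tree built from: [25, 32, 29, 28, 12, 4, 33, 42]
Tree (level-order array): [25, 12, 32, 4, None, 29, 33, None, None, 28, None, None, 42]
Rule: An internal node has at least one child.
Per-node child counts:
  node 25: 2 child(ren)
  node 12: 1 child(ren)
  node 4: 0 child(ren)
  node 32: 2 child(ren)
  node 29: 1 child(ren)
  node 28: 0 child(ren)
  node 33: 1 child(ren)
  node 42: 0 child(ren)
Matching nodes: [25, 12, 32, 29, 33]
Count of internal (non-leaf) nodes: 5


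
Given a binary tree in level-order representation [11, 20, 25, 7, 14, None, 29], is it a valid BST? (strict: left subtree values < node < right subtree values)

Level-order array: [11, 20, 25, 7, 14, None, 29]
Validate using subtree bounds (lo, hi): at each node, require lo < value < hi,
then recurse left with hi=value and right with lo=value.
Preorder trace (stopping at first violation):
  at node 11 with bounds (-inf, +inf): OK
  at node 20 with bounds (-inf, 11): VIOLATION
Node 20 violates its bound: not (-inf < 20 < 11).
Result: Not a valid BST


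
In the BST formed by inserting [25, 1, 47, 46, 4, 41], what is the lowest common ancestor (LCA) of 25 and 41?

Tree insertion order: [25, 1, 47, 46, 4, 41]
Tree (level-order array): [25, 1, 47, None, 4, 46, None, None, None, 41]
In a BST, the LCA of p=25, q=41 is the first node v on the
root-to-leaf path with p <= v <= q (go left if both < v, right if both > v).
Walk from root:
  at 25: 25 <= 25 <= 41, this is the LCA
LCA = 25


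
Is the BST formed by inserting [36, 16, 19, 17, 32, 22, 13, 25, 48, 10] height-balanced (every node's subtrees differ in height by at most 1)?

Tree (level-order array): [36, 16, 48, 13, 19, None, None, 10, None, 17, 32, None, None, None, None, 22, None, None, 25]
Definition: a tree is height-balanced if, at every node, |h(left) - h(right)| <= 1 (empty subtree has height -1).
Bottom-up per-node check:
  node 10: h_left=-1, h_right=-1, diff=0 [OK], height=0
  node 13: h_left=0, h_right=-1, diff=1 [OK], height=1
  node 17: h_left=-1, h_right=-1, diff=0 [OK], height=0
  node 25: h_left=-1, h_right=-1, diff=0 [OK], height=0
  node 22: h_left=-1, h_right=0, diff=1 [OK], height=1
  node 32: h_left=1, h_right=-1, diff=2 [FAIL (|1--1|=2 > 1)], height=2
  node 19: h_left=0, h_right=2, diff=2 [FAIL (|0-2|=2 > 1)], height=3
  node 16: h_left=1, h_right=3, diff=2 [FAIL (|1-3|=2 > 1)], height=4
  node 48: h_left=-1, h_right=-1, diff=0 [OK], height=0
  node 36: h_left=4, h_right=0, diff=4 [FAIL (|4-0|=4 > 1)], height=5
Node 32 violates the condition: |1 - -1| = 2 > 1.
Result: Not balanced


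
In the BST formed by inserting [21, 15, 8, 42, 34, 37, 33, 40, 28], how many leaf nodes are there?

Tree built from: [21, 15, 8, 42, 34, 37, 33, 40, 28]
Tree (level-order array): [21, 15, 42, 8, None, 34, None, None, None, 33, 37, 28, None, None, 40]
Rule: A leaf has 0 children.
Per-node child counts:
  node 21: 2 child(ren)
  node 15: 1 child(ren)
  node 8: 0 child(ren)
  node 42: 1 child(ren)
  node 34: 2 child(ren)
  node 33: 1 child(ren)
  node 28: 0 child(ren)
  node 37: 1 child(ren)
  node 40: 0 child(ren)
Matching nodes: [8, 28, 40]
Count of leaf nodes: 3


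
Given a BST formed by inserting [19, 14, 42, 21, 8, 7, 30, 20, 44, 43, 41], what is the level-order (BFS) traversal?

Tree insertion order: [19, 14, 42, 21, 8, 7, 30, 20, 44, 43, 41]
Tree (level-order array): [19, 14, 42, 8, None, 21, 44, 7, None, 20, 30, 43, None, None, None, None, None, None, 41]
BFS from the root, enqueuing left then right child of each popped node:
  queue [19] -> pop 19, enqueue [14, 42], visited so far: [19]
  queue [14, 42] -> pop 14, enqueue [8], visited so far: [19, 14]
  queue [42, 8] -> pop 42, enqueue [21, 44], visited so far: [19, 14, 42]
  queue [8, 21, 44] -> pop 8, enqueue [7], visited so far: [19, 14, 42, 8]
  queue [21, 44, 7] -> pop 21, enqueue [20, 30], visited so far: [19, 14, 42, 8, 21]
  queue [44, 7, 20, 30] -> pop 44, enqueue [43], visited so far: [19, 14, 42, 8, 21, 44]
  queue [7, 20, 30, 43] -> pop 7, enqueue [none], visited so far: [19, 14, 42, 8, 21, 44, 7]
  queue [20, 30, 43] -> pop 20, enqueue [none], visited so far: [19, 14, 42, 8, 21, 44, 7, 20]
  queue [30, 43] -> pop 30, enqueue [41], visited so far: [19, 14, 42, 8, 21, 44, 7, 20, 30]
  queue [43, 41] -> pop 43, enqueue [none], visited so far: [19, 14, 42, 8, 21, 44, 7, 20, 30, 43]
  queue [41] -> pop 41, enqueue [none], visited so far: [19, 14, 42, 8, 21, 44, 7, 20, 30, 43, 41]
Result: [19, 14, 42, 8, 21, 44, 7, 20, 30, 43, 41]


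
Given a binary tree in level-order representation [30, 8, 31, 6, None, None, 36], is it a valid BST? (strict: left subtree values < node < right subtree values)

Level-order array: [30, 8, 31, 6, None, None, 36]
Validate using subtree bounds (lo, hi): at each node, require lo < value < hi,
then recurse left with hi=value and right with lo=value.
Preorder trace (stopping at first violation):
  at node 30 with bounds (-inf, +inf): OK
  at node 8 with bounds (-inf, 30): OK
  at node 6 with bounds (-inf, 8): OK
  at node 31 with bounds (30, +inf): OK
  at node 36 with bounds (31, +inf): OK
No violation found at any node.
Result: Valid BST


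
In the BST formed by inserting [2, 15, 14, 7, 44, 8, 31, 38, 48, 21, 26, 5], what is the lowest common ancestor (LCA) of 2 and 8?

Tree insertion order: [2, 15, 14, 7, 44, 8, 31, 38, 48, 21, 26, 5]
Tree (level-order array): [2, None, 15, 14, 44, 7, None, 31, 48, 5, 8, 21, 38, None, None, None, None, None, None, None, 26]
In a BST, the LCA of p=2, q=8 is the first node v on the
root-to-leaf path with p <= v <= q (go left if both < v, right if both > v).
Walk from root:
  at 2: 2 <= 2 <= 8, this is the LCA
LCA = 2


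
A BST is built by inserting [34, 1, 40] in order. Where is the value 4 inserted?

Starting tree (level order): [34, 1, 40]
Insertion path: 34 -> 1
Result: insert 4 as right child of 1
Final tree (level order): [34, 1, 40, None, 4]


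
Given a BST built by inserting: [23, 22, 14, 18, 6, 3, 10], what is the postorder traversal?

Tree insertion order: [23, 22, 14, 18, 6, 3, 10]
Tree (level-order array): [23, 22, None, 14, None, 6, 18, 3, 10]
Postorder traversal: [3, 10, 6, 18, 14, 22, 23]


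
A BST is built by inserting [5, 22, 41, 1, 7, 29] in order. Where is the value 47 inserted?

Starting tree (level order): [5, 1, 22, None, None, 7, 41, None, None, 29]
Insertion path: 5 -> 22 -> 41
Result: insert 47 as right child of 41
Final tree (level order): [5, 1, 22, None, None, 7, 41, None, None, 29, 47]


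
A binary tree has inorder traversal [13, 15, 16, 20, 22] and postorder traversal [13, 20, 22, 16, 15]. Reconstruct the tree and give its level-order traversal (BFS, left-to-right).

Inorder:   [13, 15, 16, 20, 22]
Postorder: [13, 20, 22, 16, 15]
Algorithm: postorder visits root last, so walk postorder right-to-left;
each value is the root of the current inorder slice — split it at that
value, recurse on the right subtree first, then the left.
Recursive splits:
  root=15; inorder splits into left=[13], right=[16, 20, 22]
  root=16; inorder splits into left=[], right=[20, 22]
  root=22; inorder splits into left=[20], right=[]
  root=20; inorder splits into left=[], right=[]
  root=13; inorder splits into left=[], right=[]
Reconstructed level-order: [15, 13, 16, 22, 20]


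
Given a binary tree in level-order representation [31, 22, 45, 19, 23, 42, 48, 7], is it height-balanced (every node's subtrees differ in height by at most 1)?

Tree (level-order array): [31, 22, 45, 19, 23, 42, 48, 7]
Definition: a tree is height-balanced if, at every node, |h(left) - h(right)| <= 1 (empty subtree has height -1).
Bottom-up per-node check:
  node 7: h_left=-1, h_right=-1, diff=0 [OK], height=0
  node 19: h_left=0, h_right=-1, diff=1 [OK], height=1
  node 23: h_left=-1, h_right=-1, diff=0 [OK], height=0
  node 22: h_left=1, h_right=0, diff=1 [OK], height=2
  node 42: h_left=-1, h_right=-1, diff=0 [OK], height=0
  node 48: h_left=-1, h_right=-1, diff=0 [OK], height=0
  node 45: h_left=0, h_right=0, diff=0 [OK], height=1
  node 31: h_left=2, h_right=1, diff=1 [OK], height=3
All nodes satisfy the balance condition.
Result: Balanced


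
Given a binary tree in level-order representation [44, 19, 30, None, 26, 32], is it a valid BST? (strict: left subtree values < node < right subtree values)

Level-order array: [44, 19, 30, None, 26, 32]
Validate using subtree bounds (lo, hi): at each node, require lo < value < hi,
then recurse left with hi=value and right with lo=value.
Preorder trace (stopping at first violation):
  at node 44 with bounds (-inf, +inf): OK
  at node 19 with bounds (-inf, 44): OK
  at node 26 with bounds (19, 44): OK
  at node 30 with bounds (44, +inf): VIOLATION
Node 30 violates its bound: not (44 < 30 < +inf).
Result: Not a valid BST


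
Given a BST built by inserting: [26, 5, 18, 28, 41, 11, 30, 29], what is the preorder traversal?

Tree insertion order: [26, 5, 18, 28, 41, 11, 30, 29]
Tree (level-order array): [26, 5, 28, None, 18, None, 41, 11, None, 30, None, None, None, 29]
Preorder traversal: [26, 5, 18, 11, 28, 41, 30, 29]


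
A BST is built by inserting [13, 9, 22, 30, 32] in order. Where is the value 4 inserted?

Starting tree (level order): [13, 9, 22, None, None, None, 30, None, 32]
Insertion path: 13 -> 9
Result: insert 4 as left child of 9
Final tree (level order): [13, 9, 22, 4, None, None, 30, None, None, None, 32]


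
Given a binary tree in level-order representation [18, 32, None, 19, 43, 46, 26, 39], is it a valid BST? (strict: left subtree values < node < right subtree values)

Level-order array: [18, 32, None, 19, 43, 46, 26, 39]
Validate using subtree bounds (lo, hi): at each node, require lo < value < hi,
then recurse left with hi=value and right with lo=value.
Preorder trace (stopping at first violation):
  at node 18 with bounds (-inf, +inf): OK
  at node 32 with bounds (-inf, 18): VIOLATION
Node 32 violates its bound: not (-inf < 32 < 18).
Result: Not a valid BST


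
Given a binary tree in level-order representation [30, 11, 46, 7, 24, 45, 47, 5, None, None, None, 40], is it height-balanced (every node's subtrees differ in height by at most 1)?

Tree (level-order array): [30, 11, 46, 7, 24, 45, 47, 5, None, None, None, 40]
Definition: a tree is height-balanced if, at every node, |h(left) - h(right)| <= 1 (empty subtree has height -1).
Bottom-up per-node check:
  node 5: h_left=-1, h_right=-1, diff=0 [OK], height=0
  node 7: h_left=0, h_right=-1, diff=1 [OK], height=1
  node 24: h_left=-1, h_right=-1, diff=0 [OK], height=0
  node 11: h_left=1, h_right=0, diff=1 [OK], height=2
  node 40: h_left=-1, h_right=-1, diff=0 [OK], height=0
  node 45: h_left=0, h_right=-1, diff=1 [OK], height=1
  node 47: h_left=-1, h_right=-1, diff=0 [OK], height=0
  node 46: h_left=1, h_right=0, diff=1 [OK], height=2
  node 30: h_left=2, h_right=2, diff=0 [OK], height=3
All nodes satisfy the balance condition.
Result: Balanced


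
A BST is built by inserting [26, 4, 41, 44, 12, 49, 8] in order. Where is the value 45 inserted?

Starting tree (level order): [26, 4, 41, None, 12, None, 44, 8, None, None, 49]
Insertion path: 26 -> 41 -> 44 -> 49
Result: insert 45 as left child of 49
Final tree (level order): [26, 4, 41, None, 12, None, 44, 8, None, None, 49, None, None, 45]


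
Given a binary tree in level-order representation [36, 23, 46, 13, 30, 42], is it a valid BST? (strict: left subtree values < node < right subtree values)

Level-order array: [36, 23, 46, 13, 30, 42]
Validate using subtree bounds (lo, hi): at each node, require lo < value < hi,
then recurse left with hi=value and right with lo=value.
Preorder trace (stopping at first violation):
  at node 36 with bounds (-inf, +inf): OK
  at node 23 with bounds (-inf, 36): OK
  at node 13 with bounds (-inf, 23): OK
  at node 30 with bounds (23, 36): OK
  at node 46 with bounds (36, +inf): OK
  at node 42 with bounds (36, 46): OK
No violation found at any node.
Result: Valid BST


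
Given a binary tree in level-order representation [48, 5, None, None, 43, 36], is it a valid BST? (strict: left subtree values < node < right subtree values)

Level-order array: [48, 5, None, None, 43, 36]
Validate using subtree bounds (lo, hi): at each node, require lo < value < hi,
then recurse left with hi=value and right with lo=value.
Preorder trace (stopping at first violation):
  at node 48 with bounds (-inf, +inf): OK
  at node 5 with bounds (-inf, 48): OK
  at node 43 with bounds (5, 48): OK
  at node 36 with bounds (5, 43): OK
No violation found at any node.
Result: Valid BST


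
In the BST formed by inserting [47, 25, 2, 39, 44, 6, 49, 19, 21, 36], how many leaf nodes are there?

Tree built from: [47, 25, 2, 39, 44, 6, 49, 19, 21, 36]
Tree (level-order array): [47, 25, 49, 2, 39, None, None, None, 6, 36, 44, None, 19, None, None, None, None, None, 21]
Rule: A leaf has 0 children.
Per-node child counts:
  node 47: 2 child(ren)
  node 25: 2 child(ren)
  node 2: 1 child(ren)
  node 6: 1 child(ren)
  node 19: 1 child(ren)
  node 21: 0 child(ren)
  node 39: 2 child(ren)
  node 36: 0 child(ren)
  node 44: 0 child(ren)
  node 49: 0 child(ren)
Matching nodes: [21, 36, 44, 49]
Count of leaf nodes: 4


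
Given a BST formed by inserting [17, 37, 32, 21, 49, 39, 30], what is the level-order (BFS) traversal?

Tree insertion order: [17, 37, 32, 21, 49, 39, 30]
Tree (level-order array): [17, None, 37, 32, 49, 21, None, 39, None, None, 30]
BFS from the root, enqueuing left then right child of each popped node:
  queue [17] -> pop 17, enqueue [37], visited so far: [17]
  queue [37] -> pop 37, enqueue [32, 49], visited so far: [17, 37]
  queue [32, 49] -> pop 32, enqueue [21], visited so far: [17, 37, 32]
  queue [49, 21] -> pop 49, enqueue [39], visited so far: [17, 37, 32, 49]
  queue [21, 39] -> pop 21, enqueue [30], visited so far: [17, 37, 32, 49, 21]
  queue [39, 30] -> pop 39, enqueue [none], visited so far: [17, 37, 32, 49, 21, 39]
  queue [30] -> pop 30, enqueue [none], visited so far: [17, 37, 32, 49, 21, 39, 30]
Result: [17, 37, 32, 49, 21, 39, 30]


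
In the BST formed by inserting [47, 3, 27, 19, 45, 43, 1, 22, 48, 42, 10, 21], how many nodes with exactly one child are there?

Tree built from: [47, 3, 27, 19, 45, 43, 1, 22, 48, 42, 10, 21]
Tree (level-order array): [47, 3, 48, 1, 27, None, None, None, None, 19, 45, 10, 22, 43, None, None, None, 21, None, 42]
Rule: These are nodes with exactly 1 non-null child.
Per-node child counts:
  node 47: 2 child(ren)
  node 3: 2 child(ren)
  node 1: 0 child(ren)
  node 27: 2 child(ren)
  node 19: 2 child(ren)
  node 10: 0 child(ren)
  node 22: 1 child(ren)
  node 21: 0 child(ren)
  node 45: 1 child(ren)
  node 43: 1 child(ren)
  node 42: 0 child(ren)
  node 48: 0 child(ren)
Matching nodes: [22, 45, 43]
Count of nodes with exactly one child: 3


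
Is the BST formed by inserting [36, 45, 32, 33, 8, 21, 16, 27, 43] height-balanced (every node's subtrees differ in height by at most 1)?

Tree (level-order array): [36, 32, 45, 8, 33, 43, None, None, 21, None, None, None, None, 16, 27]
Definition: a tree is height-balanced if, at every node, |h(left) - h(right)| <= 1 (empty subtree has height -1).
Bottom-up per-node check:
  node 16: h_left=-1, h_right=-1, diff=0 [OK], height=0
  node 27: h_left=-1, h_right=-1, diff=0 [OK], height=0
  node 21: h_left=0, h_right=0, diff=0 [OK], height=1
  node 8: h_left=-1, h_right=1, diff=2 [FAIL (|-1-1|=2 > 1)], height=2
  node 33: h_left=-1, h_right=-1, diff=0 [OK], height=0
  node 32: h_left=2, h_right=0, diff=2 [FAIL (|2-0|=2 > 1)], height=3
  node 43: h_left=-1, h_right=-1, diff=0 [OK], height=0
  node 45: h_left=0, h_right=-1, diff=1 [OK], height=1
  node 36: h_left=3, h_right=1, diff=2 [FAIL (|3-1|=2 > 1)], height=4
Node 8 violates the condition: |-1 - 1| = 2 > 1.
Result: Not balanced


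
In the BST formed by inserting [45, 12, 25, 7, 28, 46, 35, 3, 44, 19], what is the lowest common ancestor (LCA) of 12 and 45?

Tree insertion order: [45, 12, 25, 7, 28, 46, 35, 3, 44, 19]
Tree (level-order array): [45, 12, 46, 7, 25, None, None, 3, None, 19, 28, None, None, None, None, None, 35, None, 44]
In a BST, the LCA of p=12, q=45 is the first node v on the
root-to-leaf path with p <= v <= q (go left if both < v, right if both > v).
Walk from root:
  at 45: 12 <= 45 <= 45, this is the LCA
LCA = 45


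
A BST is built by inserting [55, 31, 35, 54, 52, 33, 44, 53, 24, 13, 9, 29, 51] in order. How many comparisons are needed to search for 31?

Search path for 31: 55 -> 31
Found: True
Comparisons: 2


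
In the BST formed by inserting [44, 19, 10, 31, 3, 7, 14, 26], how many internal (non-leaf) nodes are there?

Tree built from: [44, 19, 10, 31, 3, 7, 14, 26]
Tree (level-order array): [44, 19, None, 10, 31, 3, 14, 26, None, None, 7]
Rule: An internal node has at least one child.
Per-node child counts:
  node 44: 1 child(ren)
  node 19: 2 child(ren)
  node 10: 2 child(ren)
  node 3: 1 child(ren)
  node 7: 0 child(ren)
  node 14: 0 child(ren)
  node 31: 1 child(ren)
  node 26: 0 child(ren)
Matching nodes: [44, 19, 10, 3, 31]
Count of internal (non-leaf) nodes: 5


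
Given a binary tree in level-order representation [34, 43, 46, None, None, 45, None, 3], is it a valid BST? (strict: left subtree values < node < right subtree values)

Level-order array: [34, 43, 46, None, None, 45, None, 3]
Validate using subtree bounds (lo, hi): at each node, require lo < value < hi,
then recurse left with hi=value and right with lo=value.
Preorder trace (stopping at first violation):
  at node 34 with bounds (-inf, +inf): OK
  at node 43 with bounds (-inf, 34): VIOLATION
Node 43 violates its bound: not (-inf < 43 < 34).
Result: Not a valid BST


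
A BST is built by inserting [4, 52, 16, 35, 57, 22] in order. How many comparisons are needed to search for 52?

Search path for 52: 4 -> 52
Found: True
Comparisons: 2


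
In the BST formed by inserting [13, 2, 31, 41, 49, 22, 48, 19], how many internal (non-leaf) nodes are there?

Tree built from: [13, 2, 31, 41, 49, 22, 48, 19]
Tree (level-order array): [13, 2, 31, None, None, 22, 41, 19, None, None, 49, None, None, 48]
Rule: An internal node has at least one child.
Per-node child counts:
  node 13: 2 child(ren)
  node 2: 0 child(ren)
  node 31: 2 child(ren)
  node 22: 1 child(ren)
  node 19: 0 child(ren)
  node 41: 1 child(ren)
  node 49: 1 child(ren)
  node 48: 0 child(ren)
Matching nodes: [13, 31, 22, 41, 49]
Count of internal (non-leaf) nodes: 5


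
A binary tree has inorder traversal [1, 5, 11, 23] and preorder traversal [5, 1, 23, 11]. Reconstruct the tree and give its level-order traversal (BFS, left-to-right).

Inorder:  [1, 5, 11, 23]
Preorder: [5, 1, 23, 11]
Algorithm: preorder visits root first, so consume preorder in order;
for each root, split the current inorder slice at that value into
left-subtree inorder and right-subtree inorder, then recurse.
Recursive splits:
  root=5; inorder splits into left=[1], right=[11, 23]
  root=1; inorder splits into left=[], right=[]
  root=23; inorder splits into left=[11], right=[]
  root=11; inorder splits into left=[], right=[]
Reconstructed level-order: [5, 1, 23, 11]


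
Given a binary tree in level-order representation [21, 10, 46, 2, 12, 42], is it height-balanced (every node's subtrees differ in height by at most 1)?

Tree (level-order array): [21, 10, 46, 2, 12, 42]
Definition: a tree is height-balanced if, at every node, |h(left) - h(right)| <= 1 (empty subtree has height -1).
Bottom-up per-node check:
  node 2: h_left=-1, h_right=-1, diff=0 [OK], height=0
  node 12: h_left=-1, h_right=-1, diff=0 [OK], height=0
  node 10: h_left=0, h_right=0, diff=0 [OK], height=1
  node 42: h_left=-1, h_right=-1, diff=0 [OK], height=0
  node 46: h_left=0, h_right=-1, diff=1 [OK], height=1
  node 21: h_left=1, h_right=1, diff=0 [OK], height=2
All nodes satisfy the balance condition.
Result: Balanced


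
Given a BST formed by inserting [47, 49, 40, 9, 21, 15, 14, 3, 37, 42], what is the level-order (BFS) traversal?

Tree insertion order: [47, 49, 40, 9, 21, 15, 14, 3, 37, 42]
Tree (level-order array): [47, 40, 49, 9, 42, None, None, 3, 21, None, None, None, None, 15, 37, 14]
BFS from the root, enqueuing left then right child of each popped node:
  queue [47] -> pop 47, enqueue [40, 49], visited so far: [47]
  queue [40, 49] -> pop 40, enqueue [9, 42], visited so far: [47, 40]
  queue [49, 9, 42] -> pop 49, enqueue [none], visited so far: [47, 40, 49]
  queue [9, 42] -> pop 9, enqueue [3, 21], visited so far: [47, 40, 49, 9]
  queue [42, 3, 21] -> pop 42, enqueue [none], visited so far: [47, 40, 49, 9, 42]
  queue [3, 21] -> pop 3, enqueue [none], visited so far: [47, 40, 49, 9, 42, 3]
  queue [21] -> pop 21, enqueue [15, 37], visited so far: [47, 40, 49, 9, 42, 3, 21]
  queue [15, 37] -> pop 15, enqueue [14], visited so far: [47, 40, 49, 9, 42, 3, 21, 15]
  queue [37, 14] -> pop 37, enqueue [none], visited so far: [47, 40, 49, 9, 42, 3, 21, 15, 37]
  queue [14] -> pop 14, enqueue [none], visited so far: [47, 40, 49, 9, 42, 3, 21, 15, 37, 14]
Result: [47, 40, 49, 9, 42, 3, 21, 15, 37, 14]


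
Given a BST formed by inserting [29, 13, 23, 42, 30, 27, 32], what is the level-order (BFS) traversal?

Tree insertion order: [29, 13, 23, 42, 30, 27, 32]
Tree (level-order array): [29, 13, 42, None, 23, 30, None, None, 27, None, 32]
BFS from the root, enqueuing left then right child of each popped node:
  queue [29] -> pop 29, enqueue [13, 42], visited so far: [29]
  queue [13, 42] -> pop 13, enqueue [23], visited so far: [29, 13]
  queue [42, 23] -> pop 42, enqueue [30], visited so far: [29, 13, 42]
  queue [23, 30] -> pop 23, enqueue [27], visited so far: [29, 13, 42, 23]
  queue [30, 27] -> pop 30, enqueue [32], visited so far: [29, 13, 42, 23, 30]
  queue [27, 32] -> pop 27, enqueue [none], visited so far: [29, 13, 42, 23, 30, 27]
  queue [32] -> pop 32, enqueue [none], visited so far: [29, 13, 42, 23, 30, 27, 32]
Result: [29, 13, 42, 23, 30, 27, 32]


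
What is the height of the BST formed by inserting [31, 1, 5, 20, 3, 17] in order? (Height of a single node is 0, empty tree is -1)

Insertion order: [31, 1, 5, 20, 3, 17]
Tree (level-order array): [31, 1, None, None, 5, 3, 20, None, None, 17]
Compute height bottom-up (empty subtree = -1):
  height(3) = 1 + max(-1, -1) = 0
  height(17) = 1 + max(-1, -1) = 0
  height(20) = 1 + max(0, -1) = 1
  height(5) = 1 + max(0, 1) = 2
  height(1) = 1 + max(-1, 2) = 3
  height(31) = 1 + max(3, -1) = 4
Height = 4


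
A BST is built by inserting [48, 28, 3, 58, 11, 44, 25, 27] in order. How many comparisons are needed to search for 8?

Search path for 8: 48 -> 28 -> 3 -> 11
Found: False
Comparisons: 4


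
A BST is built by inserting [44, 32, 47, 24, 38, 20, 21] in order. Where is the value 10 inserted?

Starting tree (level order): [44, 32, 47, 24, 38, None, None, 20, None, None, None, None, 21]
Insertion path: 44 -> 32 -> 24 -> 20
Result: insert 10 as left child of 20
Final tree (level order): [44, 32, 47, 24, 38, None, None, 20, None, None, None, 10, 21]


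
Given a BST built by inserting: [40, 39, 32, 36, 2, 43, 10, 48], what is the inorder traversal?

Tree insertion order: [40, 39, 32, 36, 2, 43, 10, 48]
Tree (level-order array): [40, 39, 43, 32, None, None, 48, 2, 36, None, None, None, 10]
Inorder traversal: [2, 10, 32, 36, 39, 40, 43, 48]


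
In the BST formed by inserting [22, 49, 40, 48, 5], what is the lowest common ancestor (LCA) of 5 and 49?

Tree insertion order: [22, 49, 40, 48, 5]
Tree (level-order array): [22, 5, 49, None, None, 40, None, None, 48]
In a BST, the LCA of p=5, q=49 is the first node v on the
root-to-leaf path with p <= v <= q (go left if both < v, right if both > v).
Walk from root:
  at 22: 5 <= 22 <= 49, this is the LCA
LCA = 22


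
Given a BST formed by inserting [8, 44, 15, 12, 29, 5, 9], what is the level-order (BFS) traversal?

Tree insertion order: [8, 44, 15, 12, 29, 5, 9]
Tree (level-order array): [8, 5, 44, None, None, 15, None, 12, 29, 9]
BFS from the root, enqueuing left then right child of each popped node:
  queue [8] -> pop 8, enqueue [5, 44], visited so far: [8]
  queue [5, 44] -> pop 5, enqueue [none], visited so far: [8, 5]
  queue [44] -> pop 44, enqueue [15], visited so far: [8, 5, 44]
  queue [15] -> pop 15, enqueue [12, 29], visited so far: [8, 5, 44, 15]
  queue [12, 29] -> pop 12, enqueue [9], visited so far: [8, 5, 44, 15, 12]
  queue [29, 9] -> pop 29, enqueue [none], visited so far: [8, 5, 44, 15, 12, 29]
  queue [9] -> pop 9, enqueue [none], visited so far: [8, 5, 44, 15, 12, 29, 9]
Result: [8, 5, 44, 15, 12, 29, 9]


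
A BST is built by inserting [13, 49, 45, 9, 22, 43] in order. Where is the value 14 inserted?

Starting tree (level order): [13, 9, 49, None, None, 45, None, 22, None, None, 43]
Insertion path: 13 -> 49 -> 45 -> 22
Result: insert 14 as left child of 22
Final tree (level order): [13, 9, 49, None, None, 45, None, 22, None, 14, 43]


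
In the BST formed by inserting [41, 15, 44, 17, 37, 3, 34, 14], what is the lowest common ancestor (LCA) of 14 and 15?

Tree insertion order: [41, 15, 44, 17, 37, 3, 34, 14]
Tree (level-order array): [41, 15, 44, 3, 17, None, None, None, 14, None, 37, None, None, 34]
In a BST, the LCA of p=14, q=15 is the first node v on the
root-to-leaf path with p <= v <= q (go left if both < v, right if both > v).
Walk from root:
  at 41: both 14 and 15 < 41, go left
  at 15: 14 <= 15 <= 15, this is the LCA
LCA = 15


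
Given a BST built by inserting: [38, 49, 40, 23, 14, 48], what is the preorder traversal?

Tree insertion order: [38, 49, 40, 23, 14, 48]
Tree (level-order array): [38, 23, 49, 14, None, 40, None, None, None, None, 48]
Preorder traversal: [38, 23, 14, 49, 40, 48]


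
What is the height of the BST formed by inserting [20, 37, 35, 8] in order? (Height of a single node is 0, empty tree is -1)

Insertion order: [20, 37, 35, 8]
Tree (level-order array): [20, 8, 37, None, None, 35]
Compute height bottom-up (empty subtree = -1):
  height(8) = 1 + max(-1, -1) = 0
  height(35) = 1 + max(-1, -1) = 0
  height(37) = 1 + max(0, -1) = 1
  height(20) = 1 + max(0, 1) = 2
Height = 2


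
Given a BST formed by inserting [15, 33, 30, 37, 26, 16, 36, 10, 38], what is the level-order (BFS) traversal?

Tree insertion order: [15, 33, 30, 37, 26, 16, 36, 10, 38]
Tree (level-order array): [15, 10, 33, None, None, 30, 37, 26, None, 36, 38, 16]
BFS from the root, enqueuing left then right child of each popped node:
  queue [15] -> pop 15, enqueue [10, 33], visited so far: [15]
  queue [10, 33] -> pop 10, enqueue [none], visited so far: [15, 10]
  queue [33] -> pop 33, enqueue [30, 37], visited so far: [15, 10, 33]
  queue [30, 37] -> pop 30, enqueue [26], visited so far: [15, 10, 33, 30]
  queue [37, 26] -> pop 37, enqueue [36, 38], visited so far: [15, 10, 33, 30, 37]
  queue [26, 36, 38] -> pop 26, enqueue [16], visited so far: [15, 10, 33, 30, 37, 26]
  queue [36, 38, 16] -> pop 36, enqueue [none], visited so far: [15, 10, 33, 30, 37, 26, 36]
  queue [38, 16] -> pop 38, enqueue [none], visited so far: [15, 10, 33, 30, 37, 26, 36, 38]
  queue [16] -> pop 16, enqueue [none], visited so far: [15, 10, 33, 30, 37, 26, 36, 38, 16]
Result: [15, 10, 33, 30, 37, 26, 36, 38, 16]
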